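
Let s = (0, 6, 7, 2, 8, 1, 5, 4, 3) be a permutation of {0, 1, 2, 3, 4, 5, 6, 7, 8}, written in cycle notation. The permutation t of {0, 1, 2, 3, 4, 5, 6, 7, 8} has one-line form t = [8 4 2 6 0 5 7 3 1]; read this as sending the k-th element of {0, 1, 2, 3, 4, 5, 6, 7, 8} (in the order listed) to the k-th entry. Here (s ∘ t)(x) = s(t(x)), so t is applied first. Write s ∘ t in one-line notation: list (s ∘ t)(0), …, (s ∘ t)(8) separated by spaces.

1 3 8 7 6 4 2 0 5

(s ∘ t)(x) = s(t(x)). Computing each image: s(t(0)) = s(8) = 1, s(t(1)) = s(4) = 3, s(t(2)) = s(2) = 8, s(t(3)) = s(6) = 7, s(t(4)) = s(0) = 6, s(t(5)) = s(5) = 4, s(t(6)) = s(7) = 2, s(t(7)) = s(3) = 0, s(t(8)) = s(1) = 5.
Hence s ∘ t = [1 3 8 7 6 4 2 0 5].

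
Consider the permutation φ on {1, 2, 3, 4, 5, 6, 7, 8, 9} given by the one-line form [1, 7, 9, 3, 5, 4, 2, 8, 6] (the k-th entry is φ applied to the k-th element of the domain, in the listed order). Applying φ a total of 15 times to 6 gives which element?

9

Tracing 6 → 4 → … returns to 6 after 4 steps, so 6 lies in a 4-cycle (3, 9, 6, 4).
Since the cycle has length 4, φ^15 acts on it the same as φ^3 (15 mod 4 = 3).
Stepping 3 places around the cycle: 6 → 4 → 3 → 9.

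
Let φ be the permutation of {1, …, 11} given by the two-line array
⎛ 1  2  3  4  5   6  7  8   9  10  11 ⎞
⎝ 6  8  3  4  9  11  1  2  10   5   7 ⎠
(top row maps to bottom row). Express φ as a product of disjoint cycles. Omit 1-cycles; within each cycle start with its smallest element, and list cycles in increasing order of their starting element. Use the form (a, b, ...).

Iterating φ from 1 gives 1 → 6 → 11 → 7 → 1; that is the 4-cycle (1, 6, 11, 7).
Continuing from each remaining unvisited element yields (1, 6, 11, 7)(2, 8)(5, 9, 10).

(1, 6, 11, 7)(2, 8)(5, 9, 10)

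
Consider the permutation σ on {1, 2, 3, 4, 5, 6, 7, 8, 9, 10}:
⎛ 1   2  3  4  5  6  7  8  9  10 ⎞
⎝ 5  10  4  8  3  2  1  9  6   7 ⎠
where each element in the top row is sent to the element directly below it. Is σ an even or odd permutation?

In disjoint-cycle form the cycle lengths are 10.
A cycle of length ℓ contributes ℓ−1 transpositions, so σ is a product of 9 transpositions — odd.

odd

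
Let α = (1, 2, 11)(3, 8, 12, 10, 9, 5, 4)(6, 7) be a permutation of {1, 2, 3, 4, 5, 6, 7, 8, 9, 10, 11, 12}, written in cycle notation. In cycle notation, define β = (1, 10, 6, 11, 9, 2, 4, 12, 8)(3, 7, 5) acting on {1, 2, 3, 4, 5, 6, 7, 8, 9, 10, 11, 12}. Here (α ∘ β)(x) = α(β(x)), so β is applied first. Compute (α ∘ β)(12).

(α ∘ β)(12) = α(β(12)). β(12) = 8, then α(8) = 12. So (α ∘ β)(12) = 12.

12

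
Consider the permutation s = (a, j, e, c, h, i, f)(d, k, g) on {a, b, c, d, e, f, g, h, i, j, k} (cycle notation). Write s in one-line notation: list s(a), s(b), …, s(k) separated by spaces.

j b h k c a d i f e g

Reading each image from the cycles: a→j, b→b, c→h, d→k, e→c, f→a, g→d, h→i, i→f, j→e, k→g.
Listing these in domain order gives j b h k c a d i f e g.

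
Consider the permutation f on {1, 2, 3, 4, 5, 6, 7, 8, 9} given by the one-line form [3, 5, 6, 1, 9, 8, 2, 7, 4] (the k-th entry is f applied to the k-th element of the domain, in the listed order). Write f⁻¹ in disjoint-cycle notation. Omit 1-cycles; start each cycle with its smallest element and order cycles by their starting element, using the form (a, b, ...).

First write f in disjoint cycles: (1, 3, 6, 8, 7, 2, 5, 9, 4).
The inverse reverses every cycle; in canonical form, f⁻¹ = (1, 4, 9, 5, 2, 7, 8, 6, 3).

(1, 4, 9, 5, 2, 7, 8, 6, 3)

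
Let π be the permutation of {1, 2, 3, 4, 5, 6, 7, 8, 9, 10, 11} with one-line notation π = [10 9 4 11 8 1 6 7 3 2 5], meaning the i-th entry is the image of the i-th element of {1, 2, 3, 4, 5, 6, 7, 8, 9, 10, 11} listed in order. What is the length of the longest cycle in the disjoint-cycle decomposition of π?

11

Decomposing into disjoint cycles gives (1, 10, 2, 9, 3, 4, 11, 5, 8, 7, 6); the longest has length 11.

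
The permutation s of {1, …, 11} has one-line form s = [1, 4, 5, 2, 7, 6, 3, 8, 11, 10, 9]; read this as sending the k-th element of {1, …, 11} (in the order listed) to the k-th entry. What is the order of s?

The disjoint-cycle form of s has cycle lengths 3, 2, 2, 1, 1, 1, 1.
The order of s is the least common multiple of its cycle lengths: lcm(3, 2, 2) = 6.

6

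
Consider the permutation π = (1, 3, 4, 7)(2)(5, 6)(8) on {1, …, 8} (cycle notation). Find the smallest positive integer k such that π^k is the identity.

The disjoint cycles have lengths 4, 2, 1, 1.
The order is lcm(4, 2) = 4.

4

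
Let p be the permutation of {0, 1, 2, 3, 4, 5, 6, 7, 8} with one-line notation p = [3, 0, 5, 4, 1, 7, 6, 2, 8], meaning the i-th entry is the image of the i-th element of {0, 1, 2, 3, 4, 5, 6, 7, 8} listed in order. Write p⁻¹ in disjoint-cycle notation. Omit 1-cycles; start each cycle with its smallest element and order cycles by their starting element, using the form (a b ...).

(0 1 4 3)(2 7 5)

The cycle decomposition of p is (0 3 4 1)(2 5 7).
Reversing each cycle (and rotating so the smallest element leads) gives p⁻¹ = (0 1 4 3)(2 7 5).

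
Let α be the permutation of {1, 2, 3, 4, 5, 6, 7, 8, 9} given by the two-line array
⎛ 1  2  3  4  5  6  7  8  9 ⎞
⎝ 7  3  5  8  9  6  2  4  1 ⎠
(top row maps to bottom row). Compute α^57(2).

Tracing 2 → 3 → … returns to 2 after 6 steps, so 2 lies in a 6-cycle (1, 7, 2, 3, 5, 9).
Powers repeat with period 6 on this cycle, and 57 mod 6 = 3, so α^57(2) = α^3(2).
Stepping 3 places around the cycle: 2 → 3 → 5 → 9.

9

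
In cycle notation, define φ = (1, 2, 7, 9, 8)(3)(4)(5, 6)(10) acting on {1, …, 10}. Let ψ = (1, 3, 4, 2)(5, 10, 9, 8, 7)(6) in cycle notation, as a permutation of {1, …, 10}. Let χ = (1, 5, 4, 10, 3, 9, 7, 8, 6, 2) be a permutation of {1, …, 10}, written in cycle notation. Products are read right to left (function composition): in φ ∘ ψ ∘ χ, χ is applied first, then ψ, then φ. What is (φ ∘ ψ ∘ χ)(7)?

(φ ∘ ψ ∘ χ)(7) = φ(ψ(χ(7))). χ(7) = 8, then ψ(8) = 7, then φ(7) = 9, so the result is 9.

9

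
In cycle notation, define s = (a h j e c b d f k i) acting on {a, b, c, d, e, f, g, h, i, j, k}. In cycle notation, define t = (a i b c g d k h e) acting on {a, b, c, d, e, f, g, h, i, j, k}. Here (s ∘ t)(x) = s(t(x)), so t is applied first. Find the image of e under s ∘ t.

h

First apply t: t(e) = a, then s(a) = h. Thus (s ∘ t)(e) = h.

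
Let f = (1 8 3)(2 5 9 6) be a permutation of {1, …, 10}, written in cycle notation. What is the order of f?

The cycle type of f is (4, 3, 1, 1, 1).
Since disjoint cycles commute, ord(f) = lcm(4, 3) = 12.

12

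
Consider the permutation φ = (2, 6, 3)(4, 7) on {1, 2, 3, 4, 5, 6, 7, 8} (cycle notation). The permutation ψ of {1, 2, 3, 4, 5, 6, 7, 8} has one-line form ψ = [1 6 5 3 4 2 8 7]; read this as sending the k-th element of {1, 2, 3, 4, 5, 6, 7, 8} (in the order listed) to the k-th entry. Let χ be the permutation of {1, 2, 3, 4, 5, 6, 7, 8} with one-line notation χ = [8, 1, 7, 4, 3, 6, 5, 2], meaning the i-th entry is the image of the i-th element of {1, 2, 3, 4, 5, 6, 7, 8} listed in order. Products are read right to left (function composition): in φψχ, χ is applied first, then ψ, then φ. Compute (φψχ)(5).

(φψχ)(5) = φ(ψ(χ(5))). χ(5) = 3, then ψ(3) = 5, then φ(5) = 5, so the result is 5.

5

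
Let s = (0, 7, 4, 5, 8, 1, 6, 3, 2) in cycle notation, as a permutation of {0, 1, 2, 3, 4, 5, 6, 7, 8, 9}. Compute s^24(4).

4 lies in the 9-cycle (0, 7, 4, 5, 8, 1, 6, 3, 2).
Powers repeat with period 9 on this cycle, and 24 mod 9 = 6, so s^24(4) = s^6(4).
Stepping 6 places around the cycle: 4 → 5 → 8 → 1 → 6 → 3 → 2.

2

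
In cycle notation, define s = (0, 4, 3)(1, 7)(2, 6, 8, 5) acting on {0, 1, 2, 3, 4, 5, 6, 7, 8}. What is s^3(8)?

8 lies in the 4-cycle (2, 6, 8, 5).
Advancing 3 steps from 8: 8 → 5 → 2 → 6.

6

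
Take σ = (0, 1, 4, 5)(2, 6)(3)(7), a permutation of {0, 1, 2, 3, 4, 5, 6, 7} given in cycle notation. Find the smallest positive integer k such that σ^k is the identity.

4

The disjoint cycles have lengths 4, 2, 1, 1.
Since disjoint cycles commute, ord(σ) = lcm(4, 2) = 4.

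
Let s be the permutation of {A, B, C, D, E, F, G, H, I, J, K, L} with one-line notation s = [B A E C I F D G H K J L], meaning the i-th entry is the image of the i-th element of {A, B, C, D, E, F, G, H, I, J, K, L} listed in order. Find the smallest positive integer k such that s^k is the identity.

6

Decomposing into disjoint cycles gives cycle lengths 6, 2, 2, 1, 1.
The order is lcm(6, 2, 2) = 6.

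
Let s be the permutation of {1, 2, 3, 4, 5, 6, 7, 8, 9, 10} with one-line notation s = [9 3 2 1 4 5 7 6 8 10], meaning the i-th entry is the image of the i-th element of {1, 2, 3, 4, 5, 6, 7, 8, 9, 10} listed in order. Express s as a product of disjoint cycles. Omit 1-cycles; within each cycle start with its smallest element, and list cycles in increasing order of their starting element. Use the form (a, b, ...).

From 1: 1 → 9 → 8 → 6 → 5 → 4 → 1, closing the cycle (1, 9, 8, 6, 5, 4).
Continuing from each remaining unvisited element yields (1, 9, 8, 6, 5, 4)(2, 3).

(1, 9, 8, 6, 5, 4)(2, 3)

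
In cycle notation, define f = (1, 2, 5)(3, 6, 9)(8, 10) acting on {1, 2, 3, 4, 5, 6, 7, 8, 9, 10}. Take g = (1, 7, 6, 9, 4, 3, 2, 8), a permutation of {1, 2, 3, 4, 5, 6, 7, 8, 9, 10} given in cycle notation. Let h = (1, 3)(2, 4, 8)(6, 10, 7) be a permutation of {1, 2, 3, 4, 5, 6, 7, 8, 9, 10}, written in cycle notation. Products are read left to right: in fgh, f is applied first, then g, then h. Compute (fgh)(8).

7

Apply the permutations in order: f(8) = 10, then g(10) = 10, then h(10) = 7. So (fgh)(8) = 7.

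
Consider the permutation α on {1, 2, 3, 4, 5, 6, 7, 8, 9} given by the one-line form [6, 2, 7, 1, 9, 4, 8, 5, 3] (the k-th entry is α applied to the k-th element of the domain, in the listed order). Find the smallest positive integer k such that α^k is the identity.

The disjoint-cycle form of α has cycle lengths 5, 3, 1.
The order is lcm(5, 3) = 15.

15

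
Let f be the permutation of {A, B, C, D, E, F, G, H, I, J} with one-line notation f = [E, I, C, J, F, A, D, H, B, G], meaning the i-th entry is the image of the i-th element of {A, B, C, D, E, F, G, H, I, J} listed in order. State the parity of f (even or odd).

In disjoint-cycle form the cycle lengths are 3, 3, 2, 1, 1.
A cycle of length ℓ contributes ℓ−1 transpositions, so f is a product of 2 + 2 + 1 = 5 transpositions — odd.

odd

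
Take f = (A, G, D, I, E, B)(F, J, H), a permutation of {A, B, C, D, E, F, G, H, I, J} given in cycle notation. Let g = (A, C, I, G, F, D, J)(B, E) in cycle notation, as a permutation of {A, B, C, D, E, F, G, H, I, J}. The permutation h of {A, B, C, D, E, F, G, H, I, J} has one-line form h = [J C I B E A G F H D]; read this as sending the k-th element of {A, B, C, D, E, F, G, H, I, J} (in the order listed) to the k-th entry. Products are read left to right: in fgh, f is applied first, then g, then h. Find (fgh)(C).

(fgh)(C) = h(g(f(C))). f(C) = C, then g(C) = I, then h(I) = H, so the result is H.

H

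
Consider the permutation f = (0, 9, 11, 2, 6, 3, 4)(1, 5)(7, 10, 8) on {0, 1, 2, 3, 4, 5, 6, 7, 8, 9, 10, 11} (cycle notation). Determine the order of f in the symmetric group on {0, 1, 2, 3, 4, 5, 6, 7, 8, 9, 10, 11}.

The disjoint cycles have lengths 7, 3, 2.
The order is lcm(7, 3, 2) = 42.

42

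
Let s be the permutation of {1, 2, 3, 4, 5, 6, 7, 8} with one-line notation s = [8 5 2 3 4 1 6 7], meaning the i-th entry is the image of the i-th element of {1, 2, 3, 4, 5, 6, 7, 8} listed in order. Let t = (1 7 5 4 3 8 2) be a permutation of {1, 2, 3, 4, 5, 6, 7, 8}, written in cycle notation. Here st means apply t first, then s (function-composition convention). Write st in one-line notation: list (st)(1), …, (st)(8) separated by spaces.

6 8 7 2 3 1 4 5

(st)(x) = s(t(x)). Computing each image: s(t(1)) = s(7) = 6, s(t(2)) = s(1) = 8, s(t(3)) = s(8) = 7, s(t(4)) = s(3) = 2, s(t(5)) = s(4) = 3, s(t(6)) = s(6) = 1, s(t(7)) = s(5) = 4, s(t(8)) = s(2) = 5.
Hence st = [6 8 7 2 3 1 4 5].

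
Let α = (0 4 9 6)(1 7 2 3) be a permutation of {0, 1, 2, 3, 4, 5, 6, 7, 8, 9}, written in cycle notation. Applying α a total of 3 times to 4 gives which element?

0

4 lies in the 4-cycle (0 4 9 6).
Advancing 3 steps from 4: 4 → 9 → 6 → 0.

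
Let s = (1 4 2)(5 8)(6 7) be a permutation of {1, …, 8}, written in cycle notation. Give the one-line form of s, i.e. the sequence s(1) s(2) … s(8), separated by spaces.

Image by image: 1↦4, 2↦1, 3↦3, 4↦2, 5↦8, 6↦7, 7↦6, 8↦5.
Listing these in domain order gives 4 1 3 2 8 7 6 5.

4 1 3 2 8 7 6 5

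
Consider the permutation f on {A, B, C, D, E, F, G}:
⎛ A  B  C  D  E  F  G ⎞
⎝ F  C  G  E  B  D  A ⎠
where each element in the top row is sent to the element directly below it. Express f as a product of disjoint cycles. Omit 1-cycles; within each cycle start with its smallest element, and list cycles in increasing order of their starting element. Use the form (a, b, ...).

(A, F, D, E, B, C, G)

From A: A → F → D → E → B → C → G → A, closing the cycle (A, F, D, E, B, C, G).
Continuing from each remaining unvisited element yields (A, F, D, E, B, C, G).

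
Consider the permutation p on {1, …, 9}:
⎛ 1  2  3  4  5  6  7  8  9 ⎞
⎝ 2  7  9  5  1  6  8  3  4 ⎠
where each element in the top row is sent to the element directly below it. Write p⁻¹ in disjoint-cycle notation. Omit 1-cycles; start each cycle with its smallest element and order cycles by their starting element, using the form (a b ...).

(1 5 4 9 3 8 7 2)

First write p in disjoint cycles: (1 2 7 8 3 9 4 5).
Reversing each cycle (and rotating so the smallest element leads) gives p⁻¹ = (1 5 4 9 3 8 7 2).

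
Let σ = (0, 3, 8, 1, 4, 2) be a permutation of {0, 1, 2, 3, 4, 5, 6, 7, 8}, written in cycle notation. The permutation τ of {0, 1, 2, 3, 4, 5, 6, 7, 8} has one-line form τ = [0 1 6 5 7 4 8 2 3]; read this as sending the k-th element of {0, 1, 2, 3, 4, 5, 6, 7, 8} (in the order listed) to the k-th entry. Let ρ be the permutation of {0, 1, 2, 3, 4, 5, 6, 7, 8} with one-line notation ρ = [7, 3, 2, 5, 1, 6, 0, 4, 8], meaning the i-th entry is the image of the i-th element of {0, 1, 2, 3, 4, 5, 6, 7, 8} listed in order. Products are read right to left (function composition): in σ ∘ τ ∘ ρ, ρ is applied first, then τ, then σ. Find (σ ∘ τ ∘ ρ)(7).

Apply the permutations in order: ρ(7) = 4, then τ(4) = 7, then σ(7) = 7. So (σ ∘ τ ∘ ρ)(7) = 7.

7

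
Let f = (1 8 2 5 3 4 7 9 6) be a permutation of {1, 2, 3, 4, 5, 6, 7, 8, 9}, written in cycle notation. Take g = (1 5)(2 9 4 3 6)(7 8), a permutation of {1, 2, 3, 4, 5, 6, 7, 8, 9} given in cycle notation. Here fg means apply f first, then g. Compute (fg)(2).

1

f(2) = 5, then g(5) = 1; composing gives (fg)(2) = 1.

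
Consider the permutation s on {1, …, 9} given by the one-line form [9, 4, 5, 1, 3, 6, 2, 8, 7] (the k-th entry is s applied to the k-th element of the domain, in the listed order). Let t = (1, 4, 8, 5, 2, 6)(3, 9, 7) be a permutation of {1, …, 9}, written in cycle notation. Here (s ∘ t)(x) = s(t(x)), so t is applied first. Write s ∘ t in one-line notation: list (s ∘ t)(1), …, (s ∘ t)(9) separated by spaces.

1 6 7 8 4 9 5 3 2

(s ∘ t)(x) = s(t(x)). Computing each image: s(t(1)) = s(4) = 1, s(t(2)) = s(6) = 6, s(t(3)) = s(9) = 7, s(t(4)) = s(8) = 8, s(t(5)) = s(2) = 4, s(t(6)) = s(1) = 9, s(t(7)) = s(3) = 5, s(t(8)) = s(5) = 3, s(t(9)) = s(7) = 2.
Hence s ∘ t = [1 6 7 8 4 9 5 3 2].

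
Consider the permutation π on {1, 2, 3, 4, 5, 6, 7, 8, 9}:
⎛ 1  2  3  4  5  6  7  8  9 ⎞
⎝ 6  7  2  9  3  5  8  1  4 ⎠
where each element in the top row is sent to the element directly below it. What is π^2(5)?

2

Tracing 5 → 3 → … returns to 5 after 7 steps, so 5 lies in a 7-cycle (1, 6, 5, 3, 2, 7, 8).
Stepping 2 places around the cycle: 5 → 3 → 2.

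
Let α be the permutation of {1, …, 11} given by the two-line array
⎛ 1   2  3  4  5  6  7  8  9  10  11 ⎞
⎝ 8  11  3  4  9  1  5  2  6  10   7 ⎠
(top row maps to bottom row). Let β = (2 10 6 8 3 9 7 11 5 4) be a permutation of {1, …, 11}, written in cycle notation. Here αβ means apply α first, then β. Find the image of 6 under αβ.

(αβ)(6) = β(α(6)). α(6) = 1, then β(1) = 1. So (αβ)(6) = 1.

1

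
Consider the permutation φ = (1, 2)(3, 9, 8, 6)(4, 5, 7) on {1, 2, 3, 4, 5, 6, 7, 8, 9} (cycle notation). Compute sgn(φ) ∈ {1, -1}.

1

The cycle lengths are 4, 3, 2.
A cycle of length ℓ contributes ℓ−1 transpositions, so φ is a product of 3 + 2 + 1 = 6 transpositions — even.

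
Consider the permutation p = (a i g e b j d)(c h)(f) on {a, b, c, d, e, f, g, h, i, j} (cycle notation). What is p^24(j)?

i

j lies in the 7-cycle (a i g e b j d).
On a 7-cycle, p^7 is the identity, so p^24 = p^3 there (24 ≡ 3 mod 7).
Advancing 3 steps from j: j → d → a → i.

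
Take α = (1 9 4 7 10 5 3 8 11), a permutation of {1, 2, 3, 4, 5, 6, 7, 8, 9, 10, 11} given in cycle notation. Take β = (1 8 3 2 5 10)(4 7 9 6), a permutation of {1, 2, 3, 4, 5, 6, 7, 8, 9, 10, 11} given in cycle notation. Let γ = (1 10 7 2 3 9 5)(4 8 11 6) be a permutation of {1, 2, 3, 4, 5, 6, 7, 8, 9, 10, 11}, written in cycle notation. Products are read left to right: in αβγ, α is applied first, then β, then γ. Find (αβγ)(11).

11

Chase 11: α(11) = 1; β(1) = 8; γ(8) = 11. Hence (αβγ)(11) = 11.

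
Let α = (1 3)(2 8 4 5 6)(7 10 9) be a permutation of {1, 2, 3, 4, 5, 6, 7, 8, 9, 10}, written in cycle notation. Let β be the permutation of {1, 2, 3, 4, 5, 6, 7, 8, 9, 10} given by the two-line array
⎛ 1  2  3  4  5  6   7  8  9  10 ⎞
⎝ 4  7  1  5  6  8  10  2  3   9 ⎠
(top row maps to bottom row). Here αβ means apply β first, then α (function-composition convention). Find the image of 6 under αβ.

4

First apply β: β(6) = 8, then α(8) = 4. Thus (αβ)(6) = 4.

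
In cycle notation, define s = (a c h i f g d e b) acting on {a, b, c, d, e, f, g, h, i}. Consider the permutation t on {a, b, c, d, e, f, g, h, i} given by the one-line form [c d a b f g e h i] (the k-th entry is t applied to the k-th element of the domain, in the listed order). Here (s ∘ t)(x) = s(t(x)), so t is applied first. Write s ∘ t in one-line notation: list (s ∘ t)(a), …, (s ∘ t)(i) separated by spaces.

h e c a g d b i f

(s ∘ t)(x) = s(t(x)). Computing each image: s(t(a)) = s(c) = h, s(t(b)) = s(d) = e, s(t(c)) = s(a) = c, s(t(d)) = s(b) = a, s(t(e)) = s(f) = g, s(t(f)) = s(g) = d, s(t(g)) = s(e) = b, s(t(h)) = s(h) = i, s(t(i)) = s(i) = f.
Hence s ∘ t = [h e c a g d b i f].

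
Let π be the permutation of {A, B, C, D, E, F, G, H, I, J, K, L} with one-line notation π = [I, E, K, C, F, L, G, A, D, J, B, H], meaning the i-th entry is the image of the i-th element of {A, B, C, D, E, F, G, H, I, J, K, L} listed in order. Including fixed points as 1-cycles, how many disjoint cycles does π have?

3

The cycle decomposition is (A I D C K B E F L H)(G)(J), which has 3 cycles (counting 1-cycles).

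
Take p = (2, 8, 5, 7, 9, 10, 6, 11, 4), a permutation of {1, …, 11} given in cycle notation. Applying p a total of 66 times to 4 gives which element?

5

4 lies in the 9-cycle (2, 8, 5, 7, 9, 10, 6, 11, 4).
On a 9-cycle, p^9 is the identity, so p^66 = p^3 there (66 ≡ 3 mod 9).
Advancing 3 steps from 4: 4 → 2 → 8 → 5.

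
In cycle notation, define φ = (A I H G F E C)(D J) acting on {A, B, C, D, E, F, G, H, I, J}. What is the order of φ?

The disjoint cycles have lengths 7, 2, 1.
The order of φ is the least common multiple of its cycle lengths: lcm(7, 2) = 14.

14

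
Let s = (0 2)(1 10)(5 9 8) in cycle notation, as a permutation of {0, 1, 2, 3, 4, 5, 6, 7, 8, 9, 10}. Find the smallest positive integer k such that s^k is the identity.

6

The disjoint cycles have lengths 3, 2, 2, 1, 1, 1, 1.
The order of s is the least common multiple of its cycle lengths: lcm(3, 2, 2) = 6.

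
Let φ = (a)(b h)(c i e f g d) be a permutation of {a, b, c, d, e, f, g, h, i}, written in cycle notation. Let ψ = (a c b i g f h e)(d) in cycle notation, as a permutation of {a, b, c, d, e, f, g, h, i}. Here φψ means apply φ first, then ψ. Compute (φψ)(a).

First apply φ: φ(a) = a, then ψ(a) = c. Thus (φψ)(a) = c.

c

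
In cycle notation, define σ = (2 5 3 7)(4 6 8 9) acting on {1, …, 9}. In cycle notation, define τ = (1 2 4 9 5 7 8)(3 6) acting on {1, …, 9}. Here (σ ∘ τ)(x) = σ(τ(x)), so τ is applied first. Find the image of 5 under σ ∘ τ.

2

First apply τ: τ(5) = 7, then σ(7) = 2. Thus (σ ∘ τ)(5) = 2.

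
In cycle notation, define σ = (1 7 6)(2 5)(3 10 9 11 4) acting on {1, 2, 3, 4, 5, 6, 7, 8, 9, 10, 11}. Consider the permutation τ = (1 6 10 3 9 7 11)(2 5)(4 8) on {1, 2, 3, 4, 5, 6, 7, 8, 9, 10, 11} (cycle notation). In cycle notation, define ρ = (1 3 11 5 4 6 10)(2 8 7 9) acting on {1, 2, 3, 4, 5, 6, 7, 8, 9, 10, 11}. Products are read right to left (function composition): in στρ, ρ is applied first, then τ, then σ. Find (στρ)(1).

11

Chase 1: ρ(1) = 3; τ(3) = 9; σ(9) = 11. Hence (στρ)(1) = 11.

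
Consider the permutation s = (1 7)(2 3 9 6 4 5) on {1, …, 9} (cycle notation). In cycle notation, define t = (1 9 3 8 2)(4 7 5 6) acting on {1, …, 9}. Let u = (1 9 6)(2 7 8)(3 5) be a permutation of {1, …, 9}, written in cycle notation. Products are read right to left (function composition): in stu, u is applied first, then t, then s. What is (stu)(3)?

Chase 3: u(3) = 5; t(5) = 6; s(6) = 4. Hence (stu)(3) = 4.

4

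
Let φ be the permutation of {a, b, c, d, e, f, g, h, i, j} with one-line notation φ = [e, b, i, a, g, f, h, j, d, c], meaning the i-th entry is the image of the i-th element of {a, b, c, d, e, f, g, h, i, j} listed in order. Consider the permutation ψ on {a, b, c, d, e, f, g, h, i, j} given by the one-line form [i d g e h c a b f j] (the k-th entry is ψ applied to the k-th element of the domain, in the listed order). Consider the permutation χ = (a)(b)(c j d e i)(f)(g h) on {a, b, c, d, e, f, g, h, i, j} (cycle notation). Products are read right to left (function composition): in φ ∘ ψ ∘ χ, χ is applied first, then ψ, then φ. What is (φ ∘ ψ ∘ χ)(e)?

Apply the permutations in order: χ(e) = i, then ψ(i) = f, then φ(f) = f. So (φ ∘ ψ ∘ χ)(e) = f.

f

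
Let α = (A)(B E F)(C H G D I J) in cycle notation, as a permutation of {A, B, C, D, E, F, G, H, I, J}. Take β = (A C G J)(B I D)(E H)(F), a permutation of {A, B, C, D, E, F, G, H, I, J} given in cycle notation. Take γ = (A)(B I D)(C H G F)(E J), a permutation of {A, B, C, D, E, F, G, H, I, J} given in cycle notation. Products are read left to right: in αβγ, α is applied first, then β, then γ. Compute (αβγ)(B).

Chase B: α(B) = E; β(E) = H; γ(H) = G. Hence (αβγ)(B) = G.

G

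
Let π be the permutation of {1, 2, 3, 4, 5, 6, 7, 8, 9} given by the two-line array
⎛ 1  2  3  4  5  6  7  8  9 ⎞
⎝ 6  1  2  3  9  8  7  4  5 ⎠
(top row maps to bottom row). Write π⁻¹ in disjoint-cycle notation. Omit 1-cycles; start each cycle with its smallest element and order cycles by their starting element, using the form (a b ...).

First write π in disjoint cycles: (1 6 8 4 3 2)(5 9).
Reversing each cycle (and rotating so the smallest element leads) gives π⁻¹ = (1 2 3 4 8 6)(5 9).

(1 2 3 4 8 6)(5 9)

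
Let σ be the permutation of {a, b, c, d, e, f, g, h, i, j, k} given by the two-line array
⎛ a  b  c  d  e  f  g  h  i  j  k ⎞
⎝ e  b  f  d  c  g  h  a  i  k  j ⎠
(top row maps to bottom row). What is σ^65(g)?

f

Tracing g → h → … returns to g after 6 steps, so g lies in a 6-cycle (a, e, c, f, g, h).
Powers repeat with period 6 on this cycle, and 65 mod 6 = 5, so σ^65(g) = σ^5(g).
Advancing 5 steps from g: g → h → a → e → c → f.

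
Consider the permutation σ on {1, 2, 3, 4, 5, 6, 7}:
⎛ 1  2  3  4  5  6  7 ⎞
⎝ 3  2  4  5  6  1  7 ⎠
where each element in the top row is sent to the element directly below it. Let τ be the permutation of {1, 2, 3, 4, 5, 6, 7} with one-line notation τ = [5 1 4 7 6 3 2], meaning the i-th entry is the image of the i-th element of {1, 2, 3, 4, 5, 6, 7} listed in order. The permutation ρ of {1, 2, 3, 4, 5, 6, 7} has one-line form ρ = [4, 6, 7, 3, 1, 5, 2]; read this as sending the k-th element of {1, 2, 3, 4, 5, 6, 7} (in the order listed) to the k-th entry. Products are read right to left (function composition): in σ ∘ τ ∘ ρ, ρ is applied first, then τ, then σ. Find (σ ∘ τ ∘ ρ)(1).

Apply the permutations in order: ρ(1) = 4, then τ(4) = 7, then σ(7) = 7. So (σ ∘ τ ∘ ρ)(1) = 7.

7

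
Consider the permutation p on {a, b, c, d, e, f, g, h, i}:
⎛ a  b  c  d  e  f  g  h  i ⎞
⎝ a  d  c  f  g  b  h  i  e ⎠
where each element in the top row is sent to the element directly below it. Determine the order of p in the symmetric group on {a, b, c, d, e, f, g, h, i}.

12

The disjoint-cycle form of p has cycle lengths 4, 3, 1, 1.
The order is lcm(4, 3) = 12.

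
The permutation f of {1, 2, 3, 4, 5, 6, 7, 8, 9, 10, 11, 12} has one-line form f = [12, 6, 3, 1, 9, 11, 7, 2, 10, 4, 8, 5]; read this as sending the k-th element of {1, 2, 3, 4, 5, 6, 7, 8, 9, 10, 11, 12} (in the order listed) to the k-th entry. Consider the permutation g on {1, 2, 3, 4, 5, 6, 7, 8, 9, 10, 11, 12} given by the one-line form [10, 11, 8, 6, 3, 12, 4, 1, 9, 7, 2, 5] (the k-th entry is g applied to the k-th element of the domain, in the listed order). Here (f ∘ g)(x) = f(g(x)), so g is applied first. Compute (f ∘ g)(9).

(f ∘ g)(9) = f(g(9)). g(9) = 9, then f(9) = 10. So (f ∘ g)(9) = 10.

10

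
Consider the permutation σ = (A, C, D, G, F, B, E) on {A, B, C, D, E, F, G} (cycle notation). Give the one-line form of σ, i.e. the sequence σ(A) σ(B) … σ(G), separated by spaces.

C E D G A B F

Reading each image from the cycles: A→C, B→E, C→D, D→G, E→A, F→B, G→F.
Listing these in domain order gives C E D G A B F.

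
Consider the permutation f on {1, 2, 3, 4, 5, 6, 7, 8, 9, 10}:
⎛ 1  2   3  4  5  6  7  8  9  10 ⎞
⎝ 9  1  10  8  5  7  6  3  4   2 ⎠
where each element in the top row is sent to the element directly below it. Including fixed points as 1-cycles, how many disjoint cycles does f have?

3

The cycle decomposition is (1 9 4 8 3 10 2)(5)(6 7), which has 3 cycles (counting 1-cycles).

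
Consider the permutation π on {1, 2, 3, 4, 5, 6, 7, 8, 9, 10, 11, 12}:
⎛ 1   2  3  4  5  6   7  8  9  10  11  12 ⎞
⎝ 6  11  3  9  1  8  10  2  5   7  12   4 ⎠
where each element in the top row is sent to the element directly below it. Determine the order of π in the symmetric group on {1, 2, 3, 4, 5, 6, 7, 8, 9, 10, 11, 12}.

Writing π as disjoint cycles, the cycle lengths are 9, 2, 1.
The order is lcm(9, 2) = 18.

18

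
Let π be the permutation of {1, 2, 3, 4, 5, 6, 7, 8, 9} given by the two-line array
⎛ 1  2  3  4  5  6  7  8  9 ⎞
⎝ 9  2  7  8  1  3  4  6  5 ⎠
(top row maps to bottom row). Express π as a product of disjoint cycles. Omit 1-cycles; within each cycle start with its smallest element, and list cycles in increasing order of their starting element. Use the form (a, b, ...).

(1, 9, 5)(3, 7, 4, 8, 6)

Iterating π from 1 gives 1 → 9 → 5 → 1; that is the 3-cycle (1, 9, 5).
Continuing from each remaining unvisited element yields (1, 9, 5)(3, 7, 4, 8, 6).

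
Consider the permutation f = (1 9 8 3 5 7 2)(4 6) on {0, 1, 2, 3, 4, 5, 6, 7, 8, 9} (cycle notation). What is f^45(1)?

3

1 lies in the 7-cycle (1 9 8 3 5 7 2).
On a 7-cycle, f^7 is the identity, so f^45 = f^3 there (45 ≡ 3 mod 7).
Stepping 3 places around the cycle: 1 → 9 → 8 → 3.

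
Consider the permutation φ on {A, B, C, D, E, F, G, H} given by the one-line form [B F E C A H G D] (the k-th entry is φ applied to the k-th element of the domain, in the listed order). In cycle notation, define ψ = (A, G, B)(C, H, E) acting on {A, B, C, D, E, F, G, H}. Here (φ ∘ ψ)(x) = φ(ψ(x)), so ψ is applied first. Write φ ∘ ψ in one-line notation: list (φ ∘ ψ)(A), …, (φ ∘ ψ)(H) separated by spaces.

G B D C E H F A

(φ ∘ ψ)(x) = φ(ψ(x)). Computing each image: φ(ψ(A)) = φ(G) = G, φ(ψ(B)) = φ(A) = B, φ(ψ(C)) = φ(H) = D, φ(ψ(D)) = φ(D) = C, φ(ψ(E)) = φ(C) = E, φ(ψ(F)) = φ(F) = H, φ(ψ(G)) = φ(B) = F, φ(ψ(H)) = φ(E) = A.
Hence φ ∘ ψ = [G B D C E H F A].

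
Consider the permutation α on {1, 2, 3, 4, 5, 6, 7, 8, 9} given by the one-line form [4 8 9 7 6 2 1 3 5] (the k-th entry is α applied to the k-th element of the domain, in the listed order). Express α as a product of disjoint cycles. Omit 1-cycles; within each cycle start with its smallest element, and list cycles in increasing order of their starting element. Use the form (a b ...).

Start at 1 and follow images: 1 → 4 → 7 → 1, giving the cycle (1 4 7).
Continuing from each remaining unvisited element yields (1 4 7)(2 8 3 9 5 6).

(1 4 7)(2 8 3 9 5 6)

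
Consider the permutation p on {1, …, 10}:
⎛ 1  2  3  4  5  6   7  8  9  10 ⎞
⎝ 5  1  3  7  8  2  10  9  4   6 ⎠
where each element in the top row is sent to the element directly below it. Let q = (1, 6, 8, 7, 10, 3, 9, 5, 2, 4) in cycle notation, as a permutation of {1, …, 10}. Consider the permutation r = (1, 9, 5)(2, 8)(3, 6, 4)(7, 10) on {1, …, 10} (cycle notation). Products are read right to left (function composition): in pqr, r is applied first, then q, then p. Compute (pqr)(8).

Chase 8: r(8) = 2; q(2) = 4; p(4) = 7. Hence (pqr)(8) = 7.

7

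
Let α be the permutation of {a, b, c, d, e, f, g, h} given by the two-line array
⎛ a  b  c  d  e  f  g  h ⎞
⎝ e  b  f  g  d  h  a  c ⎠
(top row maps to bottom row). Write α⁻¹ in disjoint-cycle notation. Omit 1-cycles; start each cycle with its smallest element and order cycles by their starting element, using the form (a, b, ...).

(a, g, d, e)(c, h, f)

The cycle decomposition of α is (a, e, d, g)(c, f, h).
The inverse reverses every cycle; in canonical form, α⁻¹ = (a, g, d, e)(c, h, f).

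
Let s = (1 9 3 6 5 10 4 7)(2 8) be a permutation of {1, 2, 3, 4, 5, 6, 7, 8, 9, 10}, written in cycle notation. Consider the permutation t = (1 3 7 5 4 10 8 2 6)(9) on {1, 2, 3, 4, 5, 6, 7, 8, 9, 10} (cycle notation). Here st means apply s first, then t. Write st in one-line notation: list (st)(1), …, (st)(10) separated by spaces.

9 2 1 5 8 4 3 6 7 10

(st)(x) = t(s(x)). Computing each image: t(s(1)) = t(9) = 9, t(s(2)) = t(8) = 2, t(s(3)) = t(6) = 1, t(s(4)) = t(7) = 5, t(s(5)) = t(10) = 8, t(s(6)) = t(5) = 4, t(s(7)) = t(1) = 3, t(s(8)) = t(2) = 6, t(s(9)) = t(3) = 7, t(s(10)) = t(4) = 10.
Hence st = [9 2 1 5 8 4 3 6 7 10].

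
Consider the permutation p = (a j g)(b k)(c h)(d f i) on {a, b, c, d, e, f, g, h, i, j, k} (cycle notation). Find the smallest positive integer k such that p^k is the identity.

The disjoint cycles have lengths 3, 3, 2, 2, 1.
The order of p is the least common multiple of its cycle lengths: lcm(3, 3, 2, 2) = 6.

6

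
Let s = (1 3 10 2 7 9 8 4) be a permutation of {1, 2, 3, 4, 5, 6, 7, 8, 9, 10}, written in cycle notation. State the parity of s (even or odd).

odd

The cycle lengths are 8, 1, 1.
A cycle is odd iff its length is even; s has 1 even-length cycle, so sgn(s) = (−1)^1 and s is odd.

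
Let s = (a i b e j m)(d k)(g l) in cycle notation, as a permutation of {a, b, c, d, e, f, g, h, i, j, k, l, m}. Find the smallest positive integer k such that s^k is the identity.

6

The disjoint cycles have lengths 6, 2, 2, 1, 1, 1.
The order is lcm(6, 2, 2) = 6.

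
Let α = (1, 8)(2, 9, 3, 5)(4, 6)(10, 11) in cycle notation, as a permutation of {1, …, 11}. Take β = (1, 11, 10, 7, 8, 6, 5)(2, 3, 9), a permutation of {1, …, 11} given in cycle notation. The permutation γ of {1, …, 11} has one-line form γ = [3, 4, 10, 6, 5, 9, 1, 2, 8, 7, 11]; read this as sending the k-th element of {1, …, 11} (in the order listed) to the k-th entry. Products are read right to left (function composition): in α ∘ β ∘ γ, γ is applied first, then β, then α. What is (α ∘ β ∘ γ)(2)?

(α ∘ β ∘ γ)(2) = α(β(γ(2))). γ(2) = 4, then β(4) = 4, then α(4) = 6, so the result is 6.

6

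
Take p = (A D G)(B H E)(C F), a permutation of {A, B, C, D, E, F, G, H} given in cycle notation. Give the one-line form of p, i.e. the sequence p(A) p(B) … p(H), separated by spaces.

D H F G B C A E

Image by image: A→D, B→H, C→F, D→G, E→B, F→C, G→A, H→E.
So the one-line form is D H F G B C A E.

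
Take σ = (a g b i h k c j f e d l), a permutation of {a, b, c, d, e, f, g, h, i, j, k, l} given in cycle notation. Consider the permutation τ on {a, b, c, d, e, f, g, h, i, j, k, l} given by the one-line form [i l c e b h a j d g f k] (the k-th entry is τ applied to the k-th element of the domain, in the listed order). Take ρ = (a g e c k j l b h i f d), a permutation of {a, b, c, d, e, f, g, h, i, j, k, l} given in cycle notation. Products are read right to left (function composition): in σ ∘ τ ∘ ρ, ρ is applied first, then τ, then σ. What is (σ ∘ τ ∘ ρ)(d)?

h

(σ ∘ τ ∘ ρ)(d) = σ(τ(ρ(d))). ρ(d) = a, then τ(a) = i, then σ(i) = h, so the result is h.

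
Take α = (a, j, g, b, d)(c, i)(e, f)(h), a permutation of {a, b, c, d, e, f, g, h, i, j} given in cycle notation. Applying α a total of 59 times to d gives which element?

d lies in the 5-cycle (a, j, g, b, d).
Since the cycle has length 5, α^59 acts on it the same as α^4 (59 mod 5 = 4).
Advancing 4 steps from d: d → a → j → g → b.

b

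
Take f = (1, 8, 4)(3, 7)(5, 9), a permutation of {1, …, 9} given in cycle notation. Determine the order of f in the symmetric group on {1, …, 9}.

The disjoint cycles have lengths 3, 2, 2, 1, 1.
The order is lcm(3, 2, 2) = 6.

6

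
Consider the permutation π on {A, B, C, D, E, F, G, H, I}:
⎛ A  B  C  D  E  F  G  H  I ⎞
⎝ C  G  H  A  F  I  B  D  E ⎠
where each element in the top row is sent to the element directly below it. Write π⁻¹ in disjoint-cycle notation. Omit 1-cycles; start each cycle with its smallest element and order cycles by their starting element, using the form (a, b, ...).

First write π in disjoint cycles: (A, C, H, D)(B, G)(E, F, I).
The inverse reverses every cycle; in canonical form, π⁻¹ = (A, D, H, C)(B, G)(E, I, F).

(A, D, H, C)(B, G)(E, I, F)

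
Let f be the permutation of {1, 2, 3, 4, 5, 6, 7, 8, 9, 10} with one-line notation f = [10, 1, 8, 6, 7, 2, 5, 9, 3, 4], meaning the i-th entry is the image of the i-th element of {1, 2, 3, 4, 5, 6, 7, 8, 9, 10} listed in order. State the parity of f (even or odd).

odd

In disjoint-cycle form the cycle lengths are 5, 3, 2.
A cycle is odd iff its length is even; f has 1 even-length cycle, so sgn(f) = (−1)^1 and f is odd.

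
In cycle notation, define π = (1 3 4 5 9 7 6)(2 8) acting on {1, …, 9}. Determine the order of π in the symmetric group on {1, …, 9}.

The disjoint cycles have lengths 7, 2.
The order of π is the least common multiple of its cycle lengths: lcm(7, 2) = 14.

14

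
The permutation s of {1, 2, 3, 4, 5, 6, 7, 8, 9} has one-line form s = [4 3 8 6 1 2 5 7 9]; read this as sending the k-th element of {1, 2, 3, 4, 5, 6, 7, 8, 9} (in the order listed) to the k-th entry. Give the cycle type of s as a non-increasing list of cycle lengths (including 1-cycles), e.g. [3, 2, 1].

The disjoint cycles are (1 4 6 2 3 8 7 5)(9), with lengths 8, 1 in non-increasing order.

[8, 1]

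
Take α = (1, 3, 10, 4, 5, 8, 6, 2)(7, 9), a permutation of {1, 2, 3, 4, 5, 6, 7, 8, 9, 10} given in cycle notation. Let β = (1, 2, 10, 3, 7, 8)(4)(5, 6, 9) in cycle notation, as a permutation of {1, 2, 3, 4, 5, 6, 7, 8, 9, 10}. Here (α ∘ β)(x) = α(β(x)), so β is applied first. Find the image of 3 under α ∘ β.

9

(α ∘ β)(3) = α(β(3)). β(3) = 7, then α(7) = 9. So (α ∘ β)(3) = 9.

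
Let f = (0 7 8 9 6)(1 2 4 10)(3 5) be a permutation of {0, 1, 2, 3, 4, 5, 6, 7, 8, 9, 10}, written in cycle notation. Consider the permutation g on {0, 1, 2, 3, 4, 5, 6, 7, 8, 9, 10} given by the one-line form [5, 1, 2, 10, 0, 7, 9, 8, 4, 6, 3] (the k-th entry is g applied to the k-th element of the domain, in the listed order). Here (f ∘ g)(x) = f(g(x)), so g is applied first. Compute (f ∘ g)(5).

8

g(5) = 7, then f(7) = 8; composing gives (f ∘ g)(5) = 8.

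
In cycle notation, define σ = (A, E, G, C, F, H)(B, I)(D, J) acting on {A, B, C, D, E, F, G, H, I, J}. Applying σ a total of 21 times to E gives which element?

F

E lies in the 6-cycle (A, E, G, C, F, H).
Since the cycle has length 6, σ^21 acts on it the same as σ^3 (21 mod 6 = 3).
Stepping 3 places around the cycle: E → G → C → F.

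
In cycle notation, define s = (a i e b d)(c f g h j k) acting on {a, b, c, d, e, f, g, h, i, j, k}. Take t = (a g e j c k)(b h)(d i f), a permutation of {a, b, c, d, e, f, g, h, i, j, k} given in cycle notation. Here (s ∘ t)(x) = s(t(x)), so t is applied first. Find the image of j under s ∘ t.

f

(s ∘ t)(j) = s(t(j)). t(j) = c, then s(c) = f. So (s ∘ t)(j) = f.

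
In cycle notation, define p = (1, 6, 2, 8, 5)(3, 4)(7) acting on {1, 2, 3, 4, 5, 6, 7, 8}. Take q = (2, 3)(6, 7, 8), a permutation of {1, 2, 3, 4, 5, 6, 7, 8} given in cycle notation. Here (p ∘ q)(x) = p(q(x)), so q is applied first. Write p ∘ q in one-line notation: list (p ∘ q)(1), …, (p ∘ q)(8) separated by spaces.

6 4 8 3 1 7 5 2

(p ∘ q)(x) = p(q(x)). Computing each image: p(q(1)) = p(1) = 6, p(q(2)) = p(3) = 4, p(q(3)) = p(2) = 8, p(q(4)) = p(4) = 3, p(q(5)) = p(5) = 1, p(q(6)) = p(7) = 7, p(q(7)) = p(8) = 5, p(q(8)) = p(6) = 2.
Hence p ∘ q = [6 4 8 3 1 7 5 2].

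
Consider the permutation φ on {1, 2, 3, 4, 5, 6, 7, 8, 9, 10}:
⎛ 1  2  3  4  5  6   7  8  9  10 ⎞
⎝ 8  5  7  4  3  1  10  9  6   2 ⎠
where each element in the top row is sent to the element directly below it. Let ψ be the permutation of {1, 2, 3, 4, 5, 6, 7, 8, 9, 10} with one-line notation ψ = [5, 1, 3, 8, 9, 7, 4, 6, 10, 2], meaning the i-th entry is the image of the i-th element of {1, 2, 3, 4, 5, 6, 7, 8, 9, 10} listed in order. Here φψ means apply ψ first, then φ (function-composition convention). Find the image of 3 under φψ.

First apply ψ: ψ(3) = 3, then φ(3) = 7. Thus (φψ)(3) = 7.

7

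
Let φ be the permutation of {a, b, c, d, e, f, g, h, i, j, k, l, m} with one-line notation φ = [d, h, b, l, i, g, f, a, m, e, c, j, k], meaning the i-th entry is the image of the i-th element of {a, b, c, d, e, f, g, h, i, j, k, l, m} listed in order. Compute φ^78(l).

j

Tracing l → j → … returns to l after 11 steps, so l lies in an 11-cycle (a d l j e i m k c b h).
Since the cycle has length 11, φ^78 acts on it the same as φ^1 (78 mod 11 = 1).
Advancing 1 step from l: l → j.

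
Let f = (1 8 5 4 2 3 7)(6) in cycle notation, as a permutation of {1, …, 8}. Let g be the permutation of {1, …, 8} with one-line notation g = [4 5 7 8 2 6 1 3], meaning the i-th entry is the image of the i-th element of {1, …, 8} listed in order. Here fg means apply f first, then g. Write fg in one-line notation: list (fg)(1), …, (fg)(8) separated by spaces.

3 7 1 5 8 6 4 2

Chase each element through f then g: 1 → 8 → 3; 2 → 3 → 7; 3 → 7 → 1; 4 → 2 → 5; 5 → 4 → 8; 6 → 6 → 6; 7 → 1 → 4; 8 → 5 → 2.
Collecting the images, fg = [3 7 1 5 8 6 4 2].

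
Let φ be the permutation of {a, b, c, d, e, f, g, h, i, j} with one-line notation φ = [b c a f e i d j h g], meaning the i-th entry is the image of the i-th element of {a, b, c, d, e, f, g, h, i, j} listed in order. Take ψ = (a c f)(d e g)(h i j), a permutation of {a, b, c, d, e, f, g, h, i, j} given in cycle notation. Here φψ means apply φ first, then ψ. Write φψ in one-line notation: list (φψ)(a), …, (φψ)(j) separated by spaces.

For each element, apply φ then ψ: a → b → b; b → c → f; c → a → c; d → f → a; e → e → g; f → i → j; g → d → e; h → j → h; i → h → i; j → g → d.
So φψ in one-line form is b f c a g j e h i d.

b f c a g j e h i d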